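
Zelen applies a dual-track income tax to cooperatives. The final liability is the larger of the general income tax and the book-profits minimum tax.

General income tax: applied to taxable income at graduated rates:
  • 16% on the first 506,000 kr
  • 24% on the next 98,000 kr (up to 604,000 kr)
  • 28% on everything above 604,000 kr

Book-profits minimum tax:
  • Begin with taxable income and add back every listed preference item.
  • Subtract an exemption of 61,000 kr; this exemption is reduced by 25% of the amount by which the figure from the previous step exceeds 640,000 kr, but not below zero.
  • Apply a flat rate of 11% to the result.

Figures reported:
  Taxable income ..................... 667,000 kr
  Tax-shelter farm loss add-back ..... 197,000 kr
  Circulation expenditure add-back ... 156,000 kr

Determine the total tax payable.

122,120 kr

General income tax:
  506,000 kr × 16% = 80,960 kr
  98,000 kr × 24% = 23,520 kr
  63,000 kr × 28% = 17,640 kr
  → 122,120 kr

Book-profits minimum tax:
  Adjusted income: 667,000 kr + 197,000 kr + 156,000 kr = 1,020,000 kr
  Exemption: 25% × (1,020,000 kr − 640,000 kr) = 95,000 kr ≥ 61,000 kr, so the exemption is fully phased out
  Base: 1,020,000 kr − 0 kr = 1,020,000 kr
  1,020,000 kr × 11% = 112,200 kr

122,120 kr > 112,200 kr, so the general income tax governs.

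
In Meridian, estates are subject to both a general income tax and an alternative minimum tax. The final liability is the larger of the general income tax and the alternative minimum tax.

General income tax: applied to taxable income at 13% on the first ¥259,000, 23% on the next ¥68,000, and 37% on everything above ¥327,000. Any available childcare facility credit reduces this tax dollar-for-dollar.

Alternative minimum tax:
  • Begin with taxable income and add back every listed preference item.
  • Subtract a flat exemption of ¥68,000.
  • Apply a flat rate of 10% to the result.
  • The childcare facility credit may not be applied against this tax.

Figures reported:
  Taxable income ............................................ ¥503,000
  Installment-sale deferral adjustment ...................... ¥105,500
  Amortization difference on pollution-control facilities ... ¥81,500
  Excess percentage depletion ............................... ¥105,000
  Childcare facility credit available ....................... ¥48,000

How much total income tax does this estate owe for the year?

¥72,700

General income tax:
  ¥259,000 × 13% = ¥33,670
  ¥68,000 × 23% = ¥15,640
  ¥176,000 × 37% = ¥65,120
  → ¥114,430
  Less childcare facility credit ¥48,000 → ¥66,430

Alternative minimum tax:
  Adjusted income: ¥503,000 + ¥105,500 + ¥81,500 + ¥105,000 = ¥795,000
  Less exemption ¥68,000 → base ¥727,000
  ¥727,000 × 10% = ¥72,700

¥72,700 > ¥66,430, so the alternative minimum tax is the binding amount.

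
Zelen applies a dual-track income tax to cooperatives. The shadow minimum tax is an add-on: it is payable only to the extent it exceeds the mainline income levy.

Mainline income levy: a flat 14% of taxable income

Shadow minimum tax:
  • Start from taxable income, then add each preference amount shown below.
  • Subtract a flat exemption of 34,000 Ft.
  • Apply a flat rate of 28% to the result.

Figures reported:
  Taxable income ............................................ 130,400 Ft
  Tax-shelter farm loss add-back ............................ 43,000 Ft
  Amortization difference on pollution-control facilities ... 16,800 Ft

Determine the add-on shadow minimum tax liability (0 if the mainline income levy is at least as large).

25,480 Ft

Shadow minimum tax:
  Adjusted income: 130,400 Ft + 43,000 Ft + 16,800 Ft = 190,200 Ft
  Less exemption 34,000 Ft → base 156,200 Ft
  156,200 Ft × 28% = 43,736 Ft

Mainline income levy:
  130,400 Ft × 14% = 18,256 Ft

Excess of shadow minimum tax over mainline income levy: 43,736 Ft − 18,256 Ft = 25,480 Ft.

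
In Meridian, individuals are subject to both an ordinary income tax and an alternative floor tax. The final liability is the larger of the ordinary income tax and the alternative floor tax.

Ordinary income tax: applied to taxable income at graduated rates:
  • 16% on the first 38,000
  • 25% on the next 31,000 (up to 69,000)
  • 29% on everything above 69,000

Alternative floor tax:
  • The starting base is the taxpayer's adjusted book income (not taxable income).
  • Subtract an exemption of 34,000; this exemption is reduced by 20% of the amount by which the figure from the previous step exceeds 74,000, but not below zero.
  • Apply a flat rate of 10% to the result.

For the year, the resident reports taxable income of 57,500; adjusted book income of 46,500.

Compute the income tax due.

10,955

Alternative floor tax:
  Base (adjusted book income): 46,500
  Exemption: 46,500 ≤ 74,000, so full 34,000 applies
  Base: 46,500 − 34,000 = 12,500
  12,500 × 10% = 1,250

Ordinary income tax:
  38,000 × 16% = 6,080
  19,500 × 25% = 4,875
  → 10,955

10,955 > 1,250, so the ordinary income tax governs.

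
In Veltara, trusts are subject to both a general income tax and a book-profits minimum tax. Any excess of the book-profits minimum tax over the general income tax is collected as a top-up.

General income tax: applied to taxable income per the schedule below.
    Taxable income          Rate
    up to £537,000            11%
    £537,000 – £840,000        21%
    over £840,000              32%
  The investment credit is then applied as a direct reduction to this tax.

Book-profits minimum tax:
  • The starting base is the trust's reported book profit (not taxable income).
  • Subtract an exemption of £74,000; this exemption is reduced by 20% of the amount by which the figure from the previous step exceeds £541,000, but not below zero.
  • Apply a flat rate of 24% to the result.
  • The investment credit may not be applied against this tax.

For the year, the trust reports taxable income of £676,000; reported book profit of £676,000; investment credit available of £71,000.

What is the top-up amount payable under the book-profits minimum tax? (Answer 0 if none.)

£133,700

Book-profits minimum tax:
  Base (reported book profit): £676,000
  Exemption: £74,000 − 20% × (£676,000 − £541,000) = £74,000 − £27,000 = £47,000
  Base: £676,000 − £47,000 = £629,000
  £629,000 × 24% = £150,960

General income tax:
  £537,000 × 11% = £59,070
  £139,000 × 21% = £29,190
  → £88,260
  Less investment credit £71,000 → £17,260

Excess of book-profits minimum tax over general income tax: £150,960 − £17,260 = £133,700.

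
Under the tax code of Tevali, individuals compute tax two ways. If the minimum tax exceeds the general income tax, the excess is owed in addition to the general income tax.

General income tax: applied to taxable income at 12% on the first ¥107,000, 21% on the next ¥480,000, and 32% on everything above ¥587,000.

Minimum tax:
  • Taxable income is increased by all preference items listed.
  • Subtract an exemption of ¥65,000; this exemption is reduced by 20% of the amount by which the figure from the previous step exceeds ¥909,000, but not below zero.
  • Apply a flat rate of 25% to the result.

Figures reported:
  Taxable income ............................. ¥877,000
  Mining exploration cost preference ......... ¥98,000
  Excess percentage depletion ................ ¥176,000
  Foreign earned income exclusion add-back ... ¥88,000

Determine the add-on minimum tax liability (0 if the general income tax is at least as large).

General income tax:
  ¥107,000 × 12% = ¥12,840
  ¥480,000 × 21% = ¥100,800
  ¥290,000 × 32% = ¥92,800
  → ¥206,440

Minimum tax:
  Adjusted income: ¥877,000 + ¥98,000 + ¥176,000 + ¥88,000 = ¥1,239,000
  Exemption: 20% × (¥1,239,000 − ¥909,000) = ¥66,000 ≥ ¥65,000, so the exemption is fully phased out
  Base: ¥1,239,000 − ¥0 = ¥1,239,000
  ¥1,239,000 × 25% = ¥309,750

Excess of minimum tax over general income tax: ¥309,750 − ¥206,440 = ¥103,310.

¥103,310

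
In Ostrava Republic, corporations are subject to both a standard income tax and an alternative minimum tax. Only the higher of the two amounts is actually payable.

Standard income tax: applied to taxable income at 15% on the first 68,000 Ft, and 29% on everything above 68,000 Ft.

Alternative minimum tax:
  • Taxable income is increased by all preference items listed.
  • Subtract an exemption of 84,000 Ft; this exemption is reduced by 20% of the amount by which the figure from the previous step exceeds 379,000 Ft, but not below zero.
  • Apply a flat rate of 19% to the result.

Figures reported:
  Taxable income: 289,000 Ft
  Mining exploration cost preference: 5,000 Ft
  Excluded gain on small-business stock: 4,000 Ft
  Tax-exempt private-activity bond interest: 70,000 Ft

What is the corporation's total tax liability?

Standard income tax:
  68,000 Ft × 15% = 10,200 Ft
  221,000 Ft × 29% = 64,090 Ft
  → 74,290 Ft

Alternative minimum tax:
  Adjusted income: 289,000 Ft + 5,000 Ft + 4,000 Ft + 70,000 Ft = 368,000 Ft
  Exemption: 368,000 Ft ≤ 379,000 Ft, so full 84,000 Ft applies
  Base: 368,000 Ft − 84,000 Ft = 284,000 Ft
  284,000 Ft × 19% = 53,960 Ft

74,290 Ft > 53,960 Ft, so the standard income tax governs.

74,290 Ft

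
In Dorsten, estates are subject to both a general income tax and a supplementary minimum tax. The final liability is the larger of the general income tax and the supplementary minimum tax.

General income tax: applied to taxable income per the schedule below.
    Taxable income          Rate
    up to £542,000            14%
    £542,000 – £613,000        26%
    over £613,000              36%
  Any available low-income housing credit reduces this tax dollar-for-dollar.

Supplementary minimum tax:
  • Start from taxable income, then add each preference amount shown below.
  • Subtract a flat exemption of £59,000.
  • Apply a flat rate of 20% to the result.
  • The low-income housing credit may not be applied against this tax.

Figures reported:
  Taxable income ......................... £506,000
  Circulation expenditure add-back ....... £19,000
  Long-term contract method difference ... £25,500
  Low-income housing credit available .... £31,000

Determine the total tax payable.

Supplementary minimum tax:
  Adjusted income: £506,000 + £19,000 + £25,500 = £550,500
  Less exemption £59,000 → base £491,500
  £491,500 × 20% = £98,300

General income tax:
  £506,000 × 14% = £70,840
  Less low-income housing credit £31,000 → £39,840

£98,300 > £39,840, so the supplementary minimum tax is the binding amount.

£98,300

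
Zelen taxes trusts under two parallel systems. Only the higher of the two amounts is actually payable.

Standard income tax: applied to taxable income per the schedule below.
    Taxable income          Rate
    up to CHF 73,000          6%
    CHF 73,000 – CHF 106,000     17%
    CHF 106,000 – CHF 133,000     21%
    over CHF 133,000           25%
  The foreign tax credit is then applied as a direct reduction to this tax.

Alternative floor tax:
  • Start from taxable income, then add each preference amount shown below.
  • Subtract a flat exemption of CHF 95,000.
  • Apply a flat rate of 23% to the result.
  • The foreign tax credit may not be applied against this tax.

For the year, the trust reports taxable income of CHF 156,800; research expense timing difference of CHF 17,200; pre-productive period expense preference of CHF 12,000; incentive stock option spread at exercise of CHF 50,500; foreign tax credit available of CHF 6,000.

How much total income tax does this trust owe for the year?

CHF 32,545

Alternative floor tax:
  Adjusted income: CHF 156,800 + CHF 17,200 + CHF 12,000 + CHF 50,500 = CHF 236,500
  Less exemption CHF 95,000 → base CHF 141,500
  CHF 141,500 × 23% = CHF 32,545

Standard income tax:
  CHF 73,000 × 6% = CHF 4,380
  CHF 33,000 × 17% = CHF 5,610
  CHF 27,000 × 21% = CHF 5,670
  CHF 23,800 × 25% = CHF 5,950
  → CHF 21,610
  Less foreign tax credit CHF 6,000 → CHF 15,610

CHF 32,545 > CHF 15,610, so the alternative floor tax is the binding amount.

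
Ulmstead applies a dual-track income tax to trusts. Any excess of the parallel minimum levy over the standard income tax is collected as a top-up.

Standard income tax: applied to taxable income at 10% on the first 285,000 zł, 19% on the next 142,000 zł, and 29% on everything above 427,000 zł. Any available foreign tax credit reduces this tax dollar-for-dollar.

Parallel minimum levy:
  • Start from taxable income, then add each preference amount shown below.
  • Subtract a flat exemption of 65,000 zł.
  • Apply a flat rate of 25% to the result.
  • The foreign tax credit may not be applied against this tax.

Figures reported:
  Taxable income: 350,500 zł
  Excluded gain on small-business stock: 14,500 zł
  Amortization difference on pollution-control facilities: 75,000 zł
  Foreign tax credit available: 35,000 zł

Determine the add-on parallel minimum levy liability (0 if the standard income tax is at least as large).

87,805 zł

Parallel minimum levy:
  Adjusted income: 350,500 zł + 14,500 zł + 75,000 zł = 440,000 zł
  Less exemption 65,000 zł → base 375,000 zł
  375,000 zł × 25% = 93,750 zł

Standard income tax:
  285,000 zł × 10% = 28,500 zł
  65,500 zł × 19% = 12,445 zł
  → 40,945 zł
  Less foreign tax credit 35,000 zł → 5,945 zł

Excess of parallel minimum levy over standard income tax: 93,750 zł − 5,945 zł = 87,805 zł.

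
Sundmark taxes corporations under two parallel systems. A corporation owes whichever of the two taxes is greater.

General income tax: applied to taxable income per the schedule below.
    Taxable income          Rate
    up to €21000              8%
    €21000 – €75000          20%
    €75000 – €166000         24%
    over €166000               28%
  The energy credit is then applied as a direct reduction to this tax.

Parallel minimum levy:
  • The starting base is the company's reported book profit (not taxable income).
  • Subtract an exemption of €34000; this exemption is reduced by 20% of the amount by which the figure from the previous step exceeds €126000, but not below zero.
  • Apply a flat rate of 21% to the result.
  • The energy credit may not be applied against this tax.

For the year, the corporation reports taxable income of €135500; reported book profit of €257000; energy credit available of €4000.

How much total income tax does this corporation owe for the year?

€52332

General income tax:
  €21000 × 8% = €1680
  €54000 × 20% = €10800
  €60500 × 24% = €14520
  → €27000
  Less energy credit €4000 → €23000

Parallel minimum levy:
  Base (reported book profit): €257000
  Exemption: €34000 − 20% × (€257000 − €126000) = €34000 − €26200 = €7800
  Base: €257000 − €7800 = €249200
  €249200 × 21% = €52332

€52332 > €23000, so the parallel minimum levy is the binding amount.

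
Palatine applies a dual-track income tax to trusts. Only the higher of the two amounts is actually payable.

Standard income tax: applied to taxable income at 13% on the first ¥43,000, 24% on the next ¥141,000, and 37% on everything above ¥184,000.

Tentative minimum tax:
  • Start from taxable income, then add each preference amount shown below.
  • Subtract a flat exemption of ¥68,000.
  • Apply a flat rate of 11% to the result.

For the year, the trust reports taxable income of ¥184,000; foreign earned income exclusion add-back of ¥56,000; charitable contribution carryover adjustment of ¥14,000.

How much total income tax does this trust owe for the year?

¥39,430

Standard income tax:
  ¥43,000 × 13% = ¥5,590
  ¥141,000 × 24% = ¥33,840
  → ¥39,430

Tentative minimum tax:
  Adjusted income: ¥184,000 + ¥56,000 + ¥14,000 = ¥254,000
  Less exemption ¥68,000 → base ¥186,000
  ¥186,000 × 11% = ¥20,460

¥39,430 > ¥20,460, so the standard income tax governs.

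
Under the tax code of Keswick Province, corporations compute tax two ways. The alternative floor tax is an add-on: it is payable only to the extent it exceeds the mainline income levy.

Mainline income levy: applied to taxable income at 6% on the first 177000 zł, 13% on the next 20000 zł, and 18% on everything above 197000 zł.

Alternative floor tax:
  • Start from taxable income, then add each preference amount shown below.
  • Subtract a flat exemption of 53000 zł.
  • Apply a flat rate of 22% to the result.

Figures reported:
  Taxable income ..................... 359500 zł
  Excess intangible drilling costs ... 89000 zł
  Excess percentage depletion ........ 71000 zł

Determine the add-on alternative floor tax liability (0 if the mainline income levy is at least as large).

60160 zł

Mainline income levy:
  177000 zł × 6% = 10620 zł
  20000 zł × 13% = 2600 zł
  162500 zł × 18% = 29250 zł
  → 42470 zł

Alternative floor tax:
  Adjusted income: 359500 zł + 89000 zł + 71000 zł = 519500 zł
  Less exemption 53000 zł → base 466500 zł
  466500 zł × 22% = 102630 zł

Excess of alternative floor tax over mainline income levy: 102630 zł − 42470 zł = 60160 zł.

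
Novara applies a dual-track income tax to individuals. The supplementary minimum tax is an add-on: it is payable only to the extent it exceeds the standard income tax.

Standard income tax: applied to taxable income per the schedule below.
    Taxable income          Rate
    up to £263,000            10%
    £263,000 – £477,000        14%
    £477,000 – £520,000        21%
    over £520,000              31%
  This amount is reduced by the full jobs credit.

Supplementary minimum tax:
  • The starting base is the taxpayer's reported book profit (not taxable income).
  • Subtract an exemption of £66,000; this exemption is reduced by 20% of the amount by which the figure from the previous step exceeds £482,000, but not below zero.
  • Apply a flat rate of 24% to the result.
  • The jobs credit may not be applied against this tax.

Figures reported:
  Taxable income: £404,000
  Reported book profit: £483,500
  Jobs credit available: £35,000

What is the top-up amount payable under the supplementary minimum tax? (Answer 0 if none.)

£89,232

Standard income tax:
  £263,000 × 10% = £26,300
  £141,000 × 14% = £19,740
  → £46,040
  Less jobs credit £35,000 → £11,040

Supplementary minimum tax:
  Base (reported book profit): £483,500
  Exemption: £66,000 − 20% × (£483,500 − £482,000) = £66,000 − £300 = £65,700
  Base: £483,500 − £65,700 = £417,800
  £417,800 × 24% = £100,272

Excess of supplementary minimum tax over standard income tax: £100,272 − £11,040 = £89,232.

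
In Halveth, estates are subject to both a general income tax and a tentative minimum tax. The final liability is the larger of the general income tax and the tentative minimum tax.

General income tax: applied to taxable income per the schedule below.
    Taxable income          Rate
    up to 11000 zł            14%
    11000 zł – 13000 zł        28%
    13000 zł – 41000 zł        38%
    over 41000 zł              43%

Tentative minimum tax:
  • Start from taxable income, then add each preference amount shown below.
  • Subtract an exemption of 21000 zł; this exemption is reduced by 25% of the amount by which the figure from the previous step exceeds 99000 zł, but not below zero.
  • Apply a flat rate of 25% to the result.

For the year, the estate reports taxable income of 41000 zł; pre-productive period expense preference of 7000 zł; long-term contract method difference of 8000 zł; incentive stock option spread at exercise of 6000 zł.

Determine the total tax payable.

Tentative minimum tax:
  Adjusted income: 41000 zł + 7000 zł + 8000 zł + 6000 zł = 62000 zł
  Exemption: 62000 zł ≤ 99000 zł, so full 21000 zł applies
  Base: 62000 zł − 21000 zł = 41000 zł
  41000 zł × 25% = 10250 zł

General income tax:
  11000 zł × 14% = 1540 zł
  2000 zł × 28% = 560 zł
  28000 zł × 38% = 10640 zł
  → 12740 zł

12740 zł > 10250 zł, so the general income tax governs.

12740 zł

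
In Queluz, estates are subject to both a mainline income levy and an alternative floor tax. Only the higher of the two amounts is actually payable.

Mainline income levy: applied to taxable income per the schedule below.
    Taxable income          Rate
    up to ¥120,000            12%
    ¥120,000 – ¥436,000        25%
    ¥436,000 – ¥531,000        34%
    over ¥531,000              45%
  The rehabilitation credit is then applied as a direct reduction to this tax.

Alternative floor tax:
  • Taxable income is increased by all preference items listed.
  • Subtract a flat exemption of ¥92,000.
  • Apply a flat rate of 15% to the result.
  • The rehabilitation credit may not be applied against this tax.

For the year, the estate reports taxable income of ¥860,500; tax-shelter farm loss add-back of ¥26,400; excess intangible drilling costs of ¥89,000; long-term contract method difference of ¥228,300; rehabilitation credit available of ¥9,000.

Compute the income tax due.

Alternative floor tax:
  Adjusted income: ¥860,500 + ¥26,400 + ¥89,000 + ¥228,300 = ¥1,204,200
  Less exemption ¥92,000 → base ¥1,112,200
  ¥1,112,200 × 15% = ¥166,830

Mainline income levy:
  ¥120,000 × 12% = ¥14,400
  ¥316,000 × 25% = ¥79,000
  ¥95,000 × 34% = ¥32,300
  ¥329,500 × 45% = ¥148,275
  → ¥273,975
  Less rehabilitation credit ¥9,000 → ¥264,975

¥264,975 > ¥166,830, so the mainline income levy governs.

¥264,975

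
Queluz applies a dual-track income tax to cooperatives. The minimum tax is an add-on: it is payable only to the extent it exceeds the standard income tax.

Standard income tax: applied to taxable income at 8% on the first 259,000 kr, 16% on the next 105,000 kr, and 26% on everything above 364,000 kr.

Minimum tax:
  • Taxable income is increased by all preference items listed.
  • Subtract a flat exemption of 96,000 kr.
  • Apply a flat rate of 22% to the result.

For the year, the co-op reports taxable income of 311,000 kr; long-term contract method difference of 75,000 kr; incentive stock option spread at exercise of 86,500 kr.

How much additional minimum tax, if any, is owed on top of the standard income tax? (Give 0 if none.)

53,790 kr

Minimum tax:
  Adjusted income: 311,000 kr + 75,000 kr + 86,500 kr = 472,500 kr
  Less exemption 96,000 kr → base 376,500 kr
  376,500 kr × 22% = 82,830 kr

Standard income tax:
  259,000 kr × 8% = 20,720 kr
  52,000 kr × 16% = 8,320 kr
  → 29,040 kr

Excess of minimum tax over standard income tax: 82,830 kr − 29,040 kr = 53,790 kr.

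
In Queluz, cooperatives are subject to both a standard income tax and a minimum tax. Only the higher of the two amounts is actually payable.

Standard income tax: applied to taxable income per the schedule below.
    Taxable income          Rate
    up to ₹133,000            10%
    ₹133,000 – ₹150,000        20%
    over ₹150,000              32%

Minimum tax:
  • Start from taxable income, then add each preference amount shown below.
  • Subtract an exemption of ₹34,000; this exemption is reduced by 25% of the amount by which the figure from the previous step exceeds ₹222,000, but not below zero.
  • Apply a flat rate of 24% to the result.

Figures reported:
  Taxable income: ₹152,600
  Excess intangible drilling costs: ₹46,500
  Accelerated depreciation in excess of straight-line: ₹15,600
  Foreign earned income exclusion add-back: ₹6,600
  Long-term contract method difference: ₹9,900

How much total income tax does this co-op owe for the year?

₹47,880

Standard income tax:
  ₹133,000 × 10% = ₹13,300
  ₹17,000 × 20% = ₹3,400
  ₹2,600 × 32% = ₹832
  → ₹17,532

Minimum tax:
  Adjusted income: ₹152,600 + ₹46,500 + ₹15,600 + ₹6,600 + ₹9,900 = ₹231,200
  Exemption: ₹34,000 − 25% × (₹231,200 − ₹222,000) = ₹34,000 − ₹2,300 = ₹31,700
  Base: ₹231,200 − ₹31,700 = ₹199,500
  ₹199,500 × 24% = ₹47,880

₹47,880 > ₹17,532, so the minimum tax is the binding amount.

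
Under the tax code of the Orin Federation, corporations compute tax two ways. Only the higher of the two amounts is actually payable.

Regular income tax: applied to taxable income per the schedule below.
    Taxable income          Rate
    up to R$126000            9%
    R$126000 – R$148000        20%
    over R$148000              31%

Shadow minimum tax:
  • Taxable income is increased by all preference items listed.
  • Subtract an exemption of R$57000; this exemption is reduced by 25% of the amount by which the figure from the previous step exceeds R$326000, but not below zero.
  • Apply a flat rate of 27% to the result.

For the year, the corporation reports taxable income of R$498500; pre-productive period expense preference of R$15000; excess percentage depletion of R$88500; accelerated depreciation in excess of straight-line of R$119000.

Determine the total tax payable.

R$194670

Shadow minimum tax:
  Adjusted income: R$498500 + R$15000 + R$88500 + R$119000 = R$721000
  Exemption: 25% × (R$721000 − R$326000) = R$98750 ≥ R$57000, so the exemption is fully phased out
  Base: R$721000 − R$0 = R$721000
  R$721000 × 27% = R$194670

Regular income tax:
  R$126000 × 9% = R$11340
  R$22000 × 20% = R$4400
  R$350500 × 31% = R$108655
  → R$124395

R$194670 > R$124395, so the shadow minimum tax is the binding amount.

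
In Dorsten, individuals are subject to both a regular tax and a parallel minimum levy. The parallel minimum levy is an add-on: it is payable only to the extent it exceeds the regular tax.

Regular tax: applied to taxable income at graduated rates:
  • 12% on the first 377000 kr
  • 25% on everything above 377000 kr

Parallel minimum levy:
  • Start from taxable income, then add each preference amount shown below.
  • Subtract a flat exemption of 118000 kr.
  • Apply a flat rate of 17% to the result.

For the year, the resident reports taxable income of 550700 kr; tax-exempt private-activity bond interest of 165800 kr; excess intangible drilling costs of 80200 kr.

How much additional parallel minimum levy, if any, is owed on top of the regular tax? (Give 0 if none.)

26714 kr

Parallel minimum levy:
  Adjusted income: 550700 kr + 165800 kr + 80200 kr = 796700 kr
  Less exemption 118000 kr → base 678700 kr
  678700 kr × 17% = 115379 kr

Regular tax:
  377000 kr × 12% = 45240 kr
  173700 kr × 25% = 43425 kr
  → 88665 kr

Excess of parallel minimum levy over regular tax: 115379 kr − 88665 kr = 26714 kr.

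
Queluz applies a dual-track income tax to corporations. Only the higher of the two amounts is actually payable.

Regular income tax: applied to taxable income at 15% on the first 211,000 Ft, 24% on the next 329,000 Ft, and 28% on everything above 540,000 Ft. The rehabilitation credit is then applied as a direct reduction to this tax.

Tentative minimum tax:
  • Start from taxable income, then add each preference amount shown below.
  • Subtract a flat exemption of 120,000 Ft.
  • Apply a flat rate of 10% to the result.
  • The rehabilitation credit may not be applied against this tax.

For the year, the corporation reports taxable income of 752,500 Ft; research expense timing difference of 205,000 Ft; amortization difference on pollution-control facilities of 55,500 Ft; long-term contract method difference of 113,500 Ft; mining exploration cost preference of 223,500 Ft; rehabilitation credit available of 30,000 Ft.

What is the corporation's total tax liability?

140,110 Ft

Regular income tax:
  211,000 Ft × 15% = 31,650 Ft
  329,000 Ft × 24% = 78,960 Ft
  212,500 Ft × 28% = 59,500 Ft
  → 170,110 Ft
  Less rehabilitation credit 30,000 Ft → 140,110 Ft

Tentative minimum tax:
  Adjusted income: 752,500 Ft + 205,000 Ft + 55,500 Ft + 113,500 Ft + 223,500 Ft = 1,350,000 Ft
  Less exemption 120,000 Ft → base 1,230,000 Ft
  1,230,000 Ft × 10% = 123,000 Ft

140,110 Ft > 123,000 Ft, so the regular income tax governs.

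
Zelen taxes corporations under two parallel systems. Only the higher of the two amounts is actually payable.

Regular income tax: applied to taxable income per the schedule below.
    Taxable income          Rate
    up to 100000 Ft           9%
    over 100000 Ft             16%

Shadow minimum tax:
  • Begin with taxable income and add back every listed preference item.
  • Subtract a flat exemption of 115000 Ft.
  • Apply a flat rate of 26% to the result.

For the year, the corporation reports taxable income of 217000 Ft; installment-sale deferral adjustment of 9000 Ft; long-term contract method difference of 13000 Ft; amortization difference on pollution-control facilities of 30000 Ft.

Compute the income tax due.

Shadow minimum tax:
  Adjusted income: 217000 Ft + 9000 Ft + 13000 Ft + 30000 Ft = 269000 Ft
  Less exemption 115000 Ft → base 154000 Ft
  154000 Ft × 26% = 40040 Ft

Regular income tax:
  100000 Ft × 9% = 9000 Ft
  117000 Ft × 16% = 18720 Ft
  → 27720 Ft

40040 Ft > 27720 Ft, so the shadow minimum tax is the binding amount.

40040 Ft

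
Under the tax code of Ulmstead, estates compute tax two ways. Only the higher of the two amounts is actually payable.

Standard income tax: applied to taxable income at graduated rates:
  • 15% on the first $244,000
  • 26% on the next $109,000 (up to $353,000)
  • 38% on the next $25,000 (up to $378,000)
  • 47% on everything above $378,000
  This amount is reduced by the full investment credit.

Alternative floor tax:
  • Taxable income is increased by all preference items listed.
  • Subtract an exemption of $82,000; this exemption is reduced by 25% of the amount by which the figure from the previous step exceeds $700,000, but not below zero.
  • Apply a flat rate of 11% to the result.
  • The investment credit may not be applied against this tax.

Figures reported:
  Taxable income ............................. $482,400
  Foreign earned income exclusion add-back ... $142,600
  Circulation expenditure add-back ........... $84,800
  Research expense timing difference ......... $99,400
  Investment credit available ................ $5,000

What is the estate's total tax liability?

$118,508

Alternative floor tax:
  Adjusted income: $482,400 + $142,600 + $84,800 + $99,400 = $809,200
  Exemption: $82,000 − 25% × ($809,200 − $700,000) = $82,000 − $27,300 = $54,700
  Base: $809,200 − $54,700 = $754,500
  $754,500 × 11% = $82,995

Standard income tax:
  $244,000 × 15% = $36,600
  $109,000 × 26% = $28,340
  $25,000 × 38% = $9,500
  $104,400 × 47% = $49,068
  → $123,508
  Less investment credit $5,000 → $118,508

$118,508 > $82,995, so the standard income tax governs.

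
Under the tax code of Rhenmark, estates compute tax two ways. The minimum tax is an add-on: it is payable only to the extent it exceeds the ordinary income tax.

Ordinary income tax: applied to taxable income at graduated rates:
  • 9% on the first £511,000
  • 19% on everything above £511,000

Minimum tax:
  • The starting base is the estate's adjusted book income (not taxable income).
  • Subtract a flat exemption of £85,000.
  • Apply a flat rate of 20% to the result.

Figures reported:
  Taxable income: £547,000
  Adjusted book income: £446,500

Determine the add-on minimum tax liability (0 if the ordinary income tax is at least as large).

Ordinary income tax:
  £511,000 × 9% = £45,990
  £36,000 × 19% = £6,840
  → £52,830

Minimum tax:
  Base (adjusted book income): £446,500
  Less exemption £85,000 → base £361,500
  £361,500 × 20% = £72,300

Excess of minimum tax over ordinary income tax: £72,300 − £52,830 = £19,470.

£19,470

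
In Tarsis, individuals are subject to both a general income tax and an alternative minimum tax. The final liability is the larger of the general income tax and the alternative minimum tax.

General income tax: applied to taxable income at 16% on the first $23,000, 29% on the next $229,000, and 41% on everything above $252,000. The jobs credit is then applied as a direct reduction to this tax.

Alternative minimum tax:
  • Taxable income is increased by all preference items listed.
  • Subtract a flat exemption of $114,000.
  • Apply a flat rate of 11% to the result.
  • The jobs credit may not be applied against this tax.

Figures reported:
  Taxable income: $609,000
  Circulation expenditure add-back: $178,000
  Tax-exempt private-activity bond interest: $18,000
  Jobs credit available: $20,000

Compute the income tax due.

General income tax:
  $23,000 × 16% = $3,680
  $229,000 × 29% = $66,410
  $357,000 × 41% = $146,370
  → $216,460
  Less jobs credit $20,000 → $196,460

Alternative minimum tax:
  Adjusted income: $609,000 + $178,000 + $18,000 = $805,000
  Less exemption $114,000 → base $691,000
  $691,000 × 11% = $76,010

$196,460 > $76,010, so the general income tax governs.

$196,460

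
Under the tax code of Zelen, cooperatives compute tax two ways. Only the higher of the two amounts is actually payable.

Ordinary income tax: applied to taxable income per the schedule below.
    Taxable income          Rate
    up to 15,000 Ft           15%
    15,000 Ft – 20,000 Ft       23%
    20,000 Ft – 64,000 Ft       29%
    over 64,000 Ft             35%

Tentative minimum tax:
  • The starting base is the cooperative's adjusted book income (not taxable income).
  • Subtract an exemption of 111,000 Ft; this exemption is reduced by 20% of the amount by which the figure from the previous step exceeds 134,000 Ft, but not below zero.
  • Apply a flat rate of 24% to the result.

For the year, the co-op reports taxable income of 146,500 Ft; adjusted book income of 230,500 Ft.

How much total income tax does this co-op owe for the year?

45,035 Ft

Tentative minimum tax:
  Base (adjusted book income): 230,500 Ft
  Exemption: 111,000 Ft − 20% × (230,500 Ft − 134,000 Ft) = 111,000 Ft − 19,300 Ft = 91,700 Ft
  Base: 230,500 Ft − 91,700 Ft = 138,800 Ft
  138,800 Ft × 24% = 33,312 Ft

Ordinary income tax:
  15,000 Ft × 15% = 2,250 Ft
  5,000 Ft × 23% = 1,150 Ft
  44,000 Ft × 29% = 12,760 Ft
  82,500 Ft × 35% = 28,875 Ft
  → 45,035 Ft

45,035 Ft > 33,312 Ft, so the ordinary income tax governs.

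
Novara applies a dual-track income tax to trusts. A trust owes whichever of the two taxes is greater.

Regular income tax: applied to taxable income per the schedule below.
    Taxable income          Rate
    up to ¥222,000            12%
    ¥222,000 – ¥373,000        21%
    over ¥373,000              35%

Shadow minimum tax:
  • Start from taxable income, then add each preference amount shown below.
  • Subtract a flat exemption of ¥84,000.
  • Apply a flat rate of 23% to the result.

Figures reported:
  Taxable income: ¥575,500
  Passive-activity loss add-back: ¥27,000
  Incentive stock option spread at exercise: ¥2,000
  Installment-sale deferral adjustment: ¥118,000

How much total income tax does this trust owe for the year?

¥146,855

Regular income tax:
  ¥222,000 × 12% = ¥26,640
  ¥151,000 × 21% = ¥31,710
  ¥202,500 × 35% = ¥70,875
  → ¥129,225

Shadow minimum tax:
  Adjusted income: ¥575,500 + ¥27,000 + ¥2,000 + ¥118,000 = ¥722,500
  Less exemption ¥84,000 → base ¥638,500
  ¥638,500 × 23% = ¥146,855

¥146,855 > ¥129,225, so the shadow minimum tax is the binding amount.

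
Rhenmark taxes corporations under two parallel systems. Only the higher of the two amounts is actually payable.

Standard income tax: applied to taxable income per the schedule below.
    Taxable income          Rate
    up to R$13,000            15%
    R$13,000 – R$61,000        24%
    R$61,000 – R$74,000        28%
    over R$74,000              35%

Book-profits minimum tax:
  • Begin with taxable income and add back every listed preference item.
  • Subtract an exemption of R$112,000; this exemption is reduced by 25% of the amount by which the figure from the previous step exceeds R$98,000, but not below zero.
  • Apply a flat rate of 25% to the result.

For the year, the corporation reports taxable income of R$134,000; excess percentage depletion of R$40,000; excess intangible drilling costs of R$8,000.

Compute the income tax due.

R$38,110

Book-profits minimum tax:
  Adjusted income: R$134,000 + R$40,000 + R$8,000 = R$182,000
  Exemption: R$112,000 − 25% × (R$182,000 − R$98,000) = R$112,000 − R$21,000 = R$91,000
  Base: R$182,000 − R$91,000 = R$91,000
  R$91,000 × 25% = R$22,750

Standard income tax:
  R$13,000 × 15% = R$1,950
  R$48,000 × 24% = R$11,520
  R$13,000 × 28% = R$3,640
  R$60,000 × 35% = R$21,000
  → R$38,110

R$38,110 > R$22,750, so the standard income tax governs.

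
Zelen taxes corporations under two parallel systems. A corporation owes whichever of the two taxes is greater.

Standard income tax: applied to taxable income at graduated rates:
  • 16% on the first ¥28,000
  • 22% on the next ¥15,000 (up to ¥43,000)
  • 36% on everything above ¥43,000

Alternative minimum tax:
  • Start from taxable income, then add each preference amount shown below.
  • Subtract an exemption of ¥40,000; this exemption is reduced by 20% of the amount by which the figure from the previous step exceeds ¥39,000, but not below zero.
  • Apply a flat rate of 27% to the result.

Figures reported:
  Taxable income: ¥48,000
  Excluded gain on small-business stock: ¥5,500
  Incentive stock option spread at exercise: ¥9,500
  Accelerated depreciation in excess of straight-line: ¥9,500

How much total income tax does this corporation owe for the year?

¥10,584

Standard income tax:
  ¥28,000 × 16% = ¥4,480
  ¥15,000 × 22% = ¥3,300
  ¥5,000 × 36% = ¥1,800
  → ¥9,580

Alternative minimum tax:
  Adjusted income: ¥48,000 + ¥5,500 + ¥9,500 + ¥9,500 = ¥72,500
  Exemption: ¥40,000 − 20% × (¥72,500 − ¥39,000) = ¥40,000 − ¥6,700 = ¥33,300
  Base: ¥72,500 − ¥33,300 = ¥39,200
  ¥39,200 × 27% = ¥10,584

¥10,584 > ¥9,580, so the alternative minimum tax is the binding amount.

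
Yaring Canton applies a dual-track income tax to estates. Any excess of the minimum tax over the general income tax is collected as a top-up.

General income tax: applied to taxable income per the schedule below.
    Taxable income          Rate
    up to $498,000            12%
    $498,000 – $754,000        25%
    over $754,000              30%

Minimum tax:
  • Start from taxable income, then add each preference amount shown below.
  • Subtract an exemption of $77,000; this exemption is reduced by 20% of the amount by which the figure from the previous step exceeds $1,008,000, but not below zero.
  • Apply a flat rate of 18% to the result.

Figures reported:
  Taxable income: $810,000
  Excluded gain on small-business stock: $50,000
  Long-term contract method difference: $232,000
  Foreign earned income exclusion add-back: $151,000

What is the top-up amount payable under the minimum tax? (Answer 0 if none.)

Minimum tax:
  Adjusted income: $810,000 + $50,000 + $232,000 + $151,000 = $1,243,000
  Exemption: $77,000 − 20% × ($1,243,000 − $1,008,000) = $77,000 − $47,000 = $30,000
  Base: $1,243,000 − $30,000 = $1,213,000
  $1,213,000 × 18% = $218,340

General income tax:
  $498,000 × 12% = $59,760
  $256,000 × 25% = $64,000
  $56,000 × 30% = $16,800
  → $140,560

Excess of minimum tax over general income tax: $218,340 − $140,560 = $77,780.

$77,780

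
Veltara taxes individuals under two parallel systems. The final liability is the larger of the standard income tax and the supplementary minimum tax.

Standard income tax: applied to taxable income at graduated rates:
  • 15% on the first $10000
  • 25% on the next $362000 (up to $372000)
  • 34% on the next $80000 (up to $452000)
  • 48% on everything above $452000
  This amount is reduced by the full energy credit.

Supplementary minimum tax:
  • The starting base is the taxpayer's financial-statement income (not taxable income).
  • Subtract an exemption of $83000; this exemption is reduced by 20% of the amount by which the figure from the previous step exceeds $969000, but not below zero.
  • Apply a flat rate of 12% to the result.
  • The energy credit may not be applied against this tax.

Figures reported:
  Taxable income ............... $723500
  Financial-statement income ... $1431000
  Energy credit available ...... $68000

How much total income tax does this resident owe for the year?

Supplementary minimum tax:
  Base (financial-statement income): $1431000
  Exemption: 20% × ($1431000 − $969000) = $92400 ≥ $83000, so the exemption is fully phased out
  Base: $1431000 − $0 = $1431000
  $1431000 × 12% = $171720

Standard income tax:
  $10000 × 15% = $1500
  $362000 × 25% = $90500
  $80000 × 34% = $27200
  $271500 × 48% = $130320
  → $249520
  Less energy credit $68000 → $181520

$181520 > $171720, so the standard income tax governs.

$181520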